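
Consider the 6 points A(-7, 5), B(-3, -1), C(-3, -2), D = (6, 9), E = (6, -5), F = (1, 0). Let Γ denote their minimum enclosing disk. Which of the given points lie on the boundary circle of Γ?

A, D, E

The minimum enclosing circle is determined by three boundary points: A, D, E.
Their circumcentre is (27/26, 2) with r² = 49765/676.
The farthest remaining point C is at distance² 21841/676 ≤ 49765/676.
The points at distance exactly r from the centre are A, D, E — 3 points.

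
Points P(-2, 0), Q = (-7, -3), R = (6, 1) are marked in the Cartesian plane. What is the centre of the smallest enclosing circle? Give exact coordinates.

(-0.5, -1)

Side lengths²: PQ² = 34, PR² = 65, QR² = 185.
Since QR² = 185 ≥ 65 + 34 = 99, the angle opposite QR is not acute, so the smallest enclosing circle has QR as diameter.
Centre = midpoint of QR = (-0.5, -1), r² = 185/4 = 46.25.
Centre = (-0.5, -1).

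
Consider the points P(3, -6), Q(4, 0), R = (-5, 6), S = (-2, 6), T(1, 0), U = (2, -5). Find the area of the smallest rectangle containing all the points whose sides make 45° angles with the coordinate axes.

70

In coordinates u = x + y, v = x − y the rectangle is axis-aligned; the map (x,y)→(u,v) scales areas by 2.
u-values: -3, 4, 1, 4, 1, -3; range = 4 − (-3) = 7.
v-values: 9, 4, -11, -8, 1, 7; range = 9 − (-11) = 20.
Area = (7 × 20) / 2 = 70.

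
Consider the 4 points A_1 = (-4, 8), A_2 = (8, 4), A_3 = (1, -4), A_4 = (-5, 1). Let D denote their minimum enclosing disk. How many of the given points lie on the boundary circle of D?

The minimum enclosing circle is determined by three boundary points: A_1, A_2, A_3.
Their circumcentre is (63/62, 189/62) with r² = 95485/1922.
The farthest remaining point A_4 is at distance² 77629/1922 ≤ 95485/1922.
The points at distance exactly r from the centre are A_1, A_2, A_3 — 3 points.

3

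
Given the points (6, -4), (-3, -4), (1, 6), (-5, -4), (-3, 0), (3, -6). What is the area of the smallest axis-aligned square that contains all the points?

The bounding box has width 11 and height 12.
An axis-aligned square enclosing the set must have side ≥ max(width, height).
So the minimum side is max(11, 12) = 12.
Area = 12² = 144.

144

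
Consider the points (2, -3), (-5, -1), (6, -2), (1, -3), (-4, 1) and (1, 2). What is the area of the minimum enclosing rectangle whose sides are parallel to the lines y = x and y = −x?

65

In coordinates u = x + y, v = x − y the rectangle is axis-aligned; the map (x,y)→(u,v) scales areas by 2.
u-values: -1, -6, 4, -2, -3, 3; range = 4 − (-6) = 10.
v-values: 5, -4, 8, 4, -5, -1; range = 8 − (-5) = 13.
Area = (10 × 13) / 2 = 65.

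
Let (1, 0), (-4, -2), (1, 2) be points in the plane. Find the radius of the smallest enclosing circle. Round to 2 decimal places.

3.20

Call the three points A, B, C in the order given.
Side lengths²: AB² = 29, AC² = 4, BC² = 41.
Since BC² = 41 ≥ 29 + 4 = 33, the angle opposite BC is not acute, so the smallest enclosing circle has BC as diameter.
Centre = midpoint of BC = (-1.5, 0), r² = 41/4 = 10.25.
r = √(10.25) ≈ 3.20.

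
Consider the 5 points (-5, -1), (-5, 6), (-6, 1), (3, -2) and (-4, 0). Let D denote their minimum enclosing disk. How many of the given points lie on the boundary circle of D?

A smallest enclosing disk is always determined by at most three of the input points on its boundary.
The farthest pair is (-5, 6)–(3, -2) with squared distance 128. The circle on this segment as diameter has centre (-1, 2) and r² = 128/4 = 32.
Check (-5, -1): distance² to centre = 25 ≤ 32, so it lies inside.
All remaining points lie in this disk, and no smaller disk contains both endpoints, so this is the minimum enclosing circle.
The points at distance exactly r from the centre are (-5, 6), (3, -2) — 2 points.

2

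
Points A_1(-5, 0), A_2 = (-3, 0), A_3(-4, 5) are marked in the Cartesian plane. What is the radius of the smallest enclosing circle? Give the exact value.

Side lengths²: A_1A_2² = 4, A_1A_3² = 26, A_2A_3² = 26.
Since A_2A_3² = 26 < 26 + 4 = 30, the triangle is acute, so the smallest enclosing circle is the circumcircle.
Circumcentre = (-4, 2.4), r² = 6.76.
r = √(6.76) = 2.6.

2.6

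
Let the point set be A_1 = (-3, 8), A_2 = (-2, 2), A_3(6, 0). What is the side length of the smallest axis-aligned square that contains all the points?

9

The bounding box has width 9 and height 8.
An axis-aligned square enclosing the set must have side ≥ max(width, height).
So the minimum side is max(9, 8) = 9.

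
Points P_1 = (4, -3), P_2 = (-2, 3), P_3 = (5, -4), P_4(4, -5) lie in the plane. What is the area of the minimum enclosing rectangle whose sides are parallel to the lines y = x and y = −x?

In coordinates u = x + y, v = x − y the rectangle is axis-aligned; the map (x,y)→(u,v) scales areas by 2.
u-values: 1, 1, 1, -1; range = 1 − (-1) = 2.
v-values: 7, -5, 9, 9; range = 9 − (-5) = 14.
Area = (2 × 14) / 2 = 14.

14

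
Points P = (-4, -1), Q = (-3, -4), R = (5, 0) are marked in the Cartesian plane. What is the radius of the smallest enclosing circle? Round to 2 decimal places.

Side lengths²: PQ² = 10, PR² = 82, QR² = 80.
Since PR² = 82 < 80 + 10 = 90, the triangle is acute, so the smallest enclosing circle is the circumcircle.
Circumcentre = (4/7, -8/7), r² = 1025/49.
r = √(1025/49) ≈ 4.57.

4.57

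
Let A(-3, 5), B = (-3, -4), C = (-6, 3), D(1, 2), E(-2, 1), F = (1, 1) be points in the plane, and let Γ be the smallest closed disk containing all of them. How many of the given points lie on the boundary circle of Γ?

A smallest enclosing disk is always determined by at most three of the input points on its boundary.
The farthest pair is A–B with squared distance 81. The circle on this segment as diameter has centre (-3, 0.5) and r² = 81/4 = 20.25.
Check C: distance² to centre = 15.25 ≤ 20.25, so it lies inside.
All remaining points lie in this disk, and no smaller disk contains both endpoints, so this is the minimum enclosing circle.
The points at distance exactly r from the centre are A, B — 2 points.

2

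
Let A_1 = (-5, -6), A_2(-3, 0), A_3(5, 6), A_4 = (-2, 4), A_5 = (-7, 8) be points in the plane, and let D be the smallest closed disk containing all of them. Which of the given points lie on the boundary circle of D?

A_1, A_3, A_5

The minimum enclosing circle of a finite set is fixed by two of the points (as a diameter) or three (as a circumcircle).
The minimum enclosing circle is determined by three boundary points: A_1, A_3, A_5.
Their circumcentre is (-78/41, 65/41) with r² = 112850/1681.
The farthest remaining point A_4 is at distance² 9817/1681 ≤ 112850/1681.
The points at distance exactly r from the centre are A_1, A_3, A_5 — 3 points.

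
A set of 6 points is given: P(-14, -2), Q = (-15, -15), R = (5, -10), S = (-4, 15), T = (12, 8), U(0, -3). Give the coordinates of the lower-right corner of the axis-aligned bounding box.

(12, -15)

x-range [-15, 12], y-range [-15, 15].
The lower-right corner is (12, -15).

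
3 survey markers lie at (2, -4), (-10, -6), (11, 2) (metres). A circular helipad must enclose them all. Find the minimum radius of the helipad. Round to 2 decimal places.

Call the three points A, B, C in the order given.
Side lengths²: AB² = 148, AC² = 117, BC² = 505.
Since BC² = 505 ≥ 148 + 117 = 265, the angle opposite BC is not acute, so the smallest enclosing circle has BC as diameter.
Centre = midpoint of BC = (0.5, -2), r² = 505/4 = 126.25.
r = √(126.25) ≈ 11.24.

11.24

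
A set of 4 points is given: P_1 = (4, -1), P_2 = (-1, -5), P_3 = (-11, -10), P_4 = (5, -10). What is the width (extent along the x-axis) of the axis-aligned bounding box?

16

max x = 5, min x = -11, so width = 16.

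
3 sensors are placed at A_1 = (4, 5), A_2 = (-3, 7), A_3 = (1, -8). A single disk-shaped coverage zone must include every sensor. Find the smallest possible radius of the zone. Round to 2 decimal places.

7.76

Side lengths²: A_1A_2² = 53, A_1A_3² = 178, A_2A_3² = 241.
Since A_2A_3² = 241 ≥ 178 + 53 = 231, the angle opposite A_2A_3 is not acute, so the smallest enclosing circle has A_2A_3 as diameter.
Centre = midpoint of A_2A_3 = (-1, -0.5), r² = 241/4 = 60.25.
r = √(60.25) ≈ 7.76.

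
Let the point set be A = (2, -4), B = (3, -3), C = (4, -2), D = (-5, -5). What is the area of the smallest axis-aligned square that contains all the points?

81

The bounding box has width 9 and height 3.
An axis-aligned square enclosing the set must have side ≥ max(width, height).
So the minimum side is max(9, 3) = 9.
Area = 9² = 81.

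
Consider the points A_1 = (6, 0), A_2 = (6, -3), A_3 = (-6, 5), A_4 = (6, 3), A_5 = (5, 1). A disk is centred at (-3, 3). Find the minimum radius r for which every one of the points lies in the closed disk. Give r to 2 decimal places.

10.82

The required radius is the distance from (-3, 3) to the farthest point.
Squared distances: 90, 117, 13, 81, 68.
Maximum is 117, attained at A_2.
r = √117 ≈ 10.82.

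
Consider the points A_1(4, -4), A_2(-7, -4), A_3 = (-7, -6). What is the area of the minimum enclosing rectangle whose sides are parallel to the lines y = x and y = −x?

In coordinates u = x + y, v = x − y the rectangle is axis-aligned; the map (x,y)→(u,v) scales areas by 2.
u-values: 0, -11, -13; range = 0 − (-13) = 13.
v-values: 8, -3, -1; range = 8 − (-3) = 11.
Area = (13 × 11) / 2 = 71.5.

71.5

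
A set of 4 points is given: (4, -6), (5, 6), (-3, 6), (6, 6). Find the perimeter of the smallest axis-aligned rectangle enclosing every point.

Width = max x − min x = 6 − (-3) = 9.
Height = max y − min y = 6 − (-6) = 12.
Perimeter = 2(9 + 12) = 42.

42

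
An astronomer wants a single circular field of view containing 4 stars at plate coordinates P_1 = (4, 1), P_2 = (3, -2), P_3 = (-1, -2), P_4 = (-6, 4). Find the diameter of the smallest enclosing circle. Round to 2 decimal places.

10.82

By Welzl's lemma the MEC is supported by two points (diametrically opposite) or three points (on a circumcircle).
The minimum enclosing circle is determined by three boundary points: P_1, P_2, P_4.
Their circumcentre is (-31/22, 25/22) with r² = 7085/242.
The farthest remaining point P_3 is at distance² 2421/242 ≤ 7085/242.
Diameter = 2r = 2√(7085/242) ≈ 10.82.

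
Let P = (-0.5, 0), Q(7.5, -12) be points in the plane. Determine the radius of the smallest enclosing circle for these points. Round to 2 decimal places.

7.21

The smallest circle enclosing two points has them as diameter endpoints.
Centre = midpoint = (3.5, -6); r² = |PQ|²/4 = 208/4 = 52.
r = √52 ≈ 7.21.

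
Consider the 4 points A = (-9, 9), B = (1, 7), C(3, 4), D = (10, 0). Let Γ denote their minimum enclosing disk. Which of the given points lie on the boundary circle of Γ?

By Welzl's lemma the MEC is supported by two points (diametrically opposite) or three points (on a circumcircle).
The farthest pair is A–D with squared distance 442. The circle on this segment as diameter has centre (0.5, 4.5) and r² = 442/4 = 110.5.
Check B: distance² to centre = 6.5 ≤ 110.5, so it lies inside.
All remaining points lie in this disk, and no smaller disk contains both endpoints, so this is the minimum enclosing circle.
The points at distance exactly r from the centre are A, D — 2 points.

A, D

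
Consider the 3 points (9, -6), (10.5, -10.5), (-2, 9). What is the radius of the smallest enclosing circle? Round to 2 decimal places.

11.58

Call the three points A, B, C in the order given.
Side lengths²: AB² = 22.5, AC² = 346, BC² = 536.5.
Since BC² = 536.5 ≥ 346 + 22.5 = 368.5, the angle opposite BC is not acute, so the smallest enclosing circle has BC as diameter.
Centre = midpoint of BC = (4.25, -0.75), r² = 536.5/4 = 134.125.
r = √(134.125) ≈ 11.58.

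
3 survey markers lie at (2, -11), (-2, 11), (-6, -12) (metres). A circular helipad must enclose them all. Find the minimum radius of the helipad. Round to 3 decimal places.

Call the three points A, B, C in the order given.
Side lengths²: AB² = 500, AC² = 65, BC² = 545.
Since BC² = 545 < 500 + 65 = 565, the triangle is acute, so the smallest enclosing circle is the circumcircle.
Circumcentre = (-121/36, -11/18), r² = 177125/1296.
r = √(177125/1296) ≈ 11.691.

11.691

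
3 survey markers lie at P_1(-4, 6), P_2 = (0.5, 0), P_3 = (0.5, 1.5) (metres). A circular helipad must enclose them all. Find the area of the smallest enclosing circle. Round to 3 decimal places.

Side lengths²: P_1P_2² = 56.25, P_1P_3² = 40.5, P_2P_3² = 2.25.
Since P_1P_2² = 56.25 ≥ 40.5 + 2.25 = 42.75, the angle opposite P_1P_2 is not acute, so the smallest enclosing circle has P_1P_2 as diameter.
Centre = midpoint of P_1P_2 = (-1.75, 3), r² = 56.25/4 = 14.0625.
Area = π·r² = π·14.0625 ≈ 44.179.

44.179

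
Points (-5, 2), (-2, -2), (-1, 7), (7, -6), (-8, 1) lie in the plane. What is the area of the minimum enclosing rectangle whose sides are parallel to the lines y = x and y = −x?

143

In coordinates u = x + y, v = x − y the rectangle is axis-aligned; the map (x,y)→(u,v) scales areas by 2.
u-values: -3, -4, 6, 1, -7; range = 6 − (-7) = 13.
v-values: -7, 0, -8, 13, -9; range = 13 − (-9) = 22.
Area = (13 × 22) / 2 = 143.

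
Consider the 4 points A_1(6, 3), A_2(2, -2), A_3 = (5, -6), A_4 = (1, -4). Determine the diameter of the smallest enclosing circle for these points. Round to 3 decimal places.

A smallest enclosing disk is always determined by at most three of the input points on its boundary.
The minimum enclosing circle is determined by three boundary points: A_1, A_3, A_4.
Their circumcentre is (91/19, -27/19) with r² = 7585/361.
The farthest remaining point A_2 is at distance² 2930/361 ≤ 7585/361.
Diameter = 2r = 2√(7585/361) ≈ 9.168.

9.168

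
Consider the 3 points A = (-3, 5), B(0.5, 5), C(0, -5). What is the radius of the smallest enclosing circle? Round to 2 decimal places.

5.23

Side lengths²: AB² = 12.25, AC² = 109, BC² = 100.25.
Since AC² = 109 < 100.25 + 12.25 = 112.5, the triangle is acute, so the smallest enclosing circle is the circumcircle.
Circumcentre = (-1.25, 0.075), r² = 27.318125.
r = √(27.318125) ≈ 5.23.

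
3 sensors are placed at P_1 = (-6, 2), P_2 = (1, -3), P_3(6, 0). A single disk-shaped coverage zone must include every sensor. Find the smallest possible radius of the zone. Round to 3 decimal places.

Side lengths²: P_1P_2² = 74, P_1P_3² = 148, P_2P_3² = 34.
Since P_1P_3² = 148 ≥ 74 + 34 = 108, the angle opposite P_1P_3 is not acute, so the smallest enclosing circle has P_1P_3 as diameter.
Centre = midpoint of P_1P_3 = (0, 1), r² = 148/4 = 37.
r = √37 ≈ 6.083.

6.083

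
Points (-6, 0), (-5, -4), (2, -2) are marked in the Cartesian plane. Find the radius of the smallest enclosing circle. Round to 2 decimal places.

Call the three points A, B, C in the order given.
Side lengths²: AB² = 17, AC² = 68, BC² = 53.
Since AC² = 68 < 53 + 17 = 70, the triangle is acute, so the smallest enclosing circle is the circumcircle.
Circumcentre = (-61/30, -17/15), r² = 15317/900.
r = √(15317/900) ≈ 4.13.

4.13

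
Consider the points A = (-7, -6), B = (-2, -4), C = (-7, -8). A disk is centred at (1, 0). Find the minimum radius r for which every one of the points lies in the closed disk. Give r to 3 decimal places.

The required radius is the distance from (1, 0) to the farthest point.
Squared distances: 100, 25, 128.
Maximum is 128, attained at C.
r = √128 ≈ 11.314.

11.314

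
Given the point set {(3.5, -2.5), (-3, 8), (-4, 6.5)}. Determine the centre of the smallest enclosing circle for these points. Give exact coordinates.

(0.25, 2.75)

Call the three points A, B, C in the order given.
Side lengths²: AB² = 152.5, AC² = 137.25, BC² = 3.25.
Since AB² = 152.5 ≥ 137.25 + 3.25 = 140.5, the angle opposite AB is not acute, so the smallest enclosing circle has AB as diameter.
Centre = midpoint of AB = (0.25, 2.75), r² = 152.5/4 = 38.125.
Centre = (0.25, 2.75).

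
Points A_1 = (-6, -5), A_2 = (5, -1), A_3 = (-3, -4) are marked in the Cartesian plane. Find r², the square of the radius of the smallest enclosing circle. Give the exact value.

Side lengths²: A_1A_2² = 137, A_1A_3² = 10, A_2A_3² = 73.
Since A_1A_2² = 137 ≥ 73 + 10 = 83, the angle opposite A_1A_2 is not acute, so the smallest enclosing circle has A_1A_2 as diameter.
Centre = midpoint of A_1A_2 = (-0.5, -3), r² = 137/4 = 34.25.

34.25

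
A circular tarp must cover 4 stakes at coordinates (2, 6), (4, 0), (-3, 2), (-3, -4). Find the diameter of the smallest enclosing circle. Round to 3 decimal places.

11.180

A smallest enclosing disk is always determined by at most three of the input points on its boundary.
The farthest pair is (2, 6)–(-3, -4) with squared distance 125. The circle on this segment as diameter has centre (-0.5, 1) and r² = 125/4 = 31.25.
Check (4, 0): distance² to centre = 21.25 ≤ 31.25, so it lies inside.
All remaining points lie in this disk, and no smaller disk contains both endpoints, so this is the minimum enclosing circle.
Diameter = 2r = 2√(31.25) ≈ 11.180.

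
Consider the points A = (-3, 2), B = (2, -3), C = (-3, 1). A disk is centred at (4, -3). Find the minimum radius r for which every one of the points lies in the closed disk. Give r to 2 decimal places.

The required radius is the distance from (4, -3) to the farthest point.
Squared distances: 74, 4, 65.
Maximum is 74, attained at A.
r = √74 ≈ 8.60.

8.60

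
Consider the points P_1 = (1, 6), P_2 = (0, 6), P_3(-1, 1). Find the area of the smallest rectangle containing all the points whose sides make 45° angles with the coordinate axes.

14

In coordinates u = x + y, v = x − y the rectangle is axis-aligned; the map (x,y)→(u,v) scales areas by 2.
u-values: 7, 6, 0; range = 7 − 0 = 7.
v-values: -5, -6, -2; range = -2 − (-6) = 4.
Area = (7 × 4) / 2 = 14.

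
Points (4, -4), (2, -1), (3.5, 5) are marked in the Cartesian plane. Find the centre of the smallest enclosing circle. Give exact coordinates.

(3.75, 0.5)

Call the three points A, B, C in the order given.
Side lengths²: AB² = 13, AC² = 81.25, BC² = 38.25.
Since AC² = 81.25 ≥ 38.25 + 13 = 51.25, the angle opposite AC is not acute, so the smallest enclosing circle has AC as diameter.
Centre = midpoint of AC = (3.75, 0.5), r² = 81.25/4 = 20.3125.
Centre = (3.75, 0.5).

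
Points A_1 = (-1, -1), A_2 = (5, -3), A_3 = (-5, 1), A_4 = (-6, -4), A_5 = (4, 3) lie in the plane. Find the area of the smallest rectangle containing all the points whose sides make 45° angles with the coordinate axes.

119

In coordinates u = x + y, v = x − y the rectangle is axis-aligned; the map (x,y)→(u,v) scales areas by 2.
u-values: -2, 2, -4, -10, 7; range = 7 − (-10) = 17.
v-values: 0, 8, -6, -2, 1; range = 8 − (-6) = 14.
Area = (17 × 14) / 2 = 119.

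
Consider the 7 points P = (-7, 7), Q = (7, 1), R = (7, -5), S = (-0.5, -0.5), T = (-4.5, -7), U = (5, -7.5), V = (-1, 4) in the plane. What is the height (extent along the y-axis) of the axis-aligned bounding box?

14.5

max y = 7, min y = -7.5, so height = 14.5.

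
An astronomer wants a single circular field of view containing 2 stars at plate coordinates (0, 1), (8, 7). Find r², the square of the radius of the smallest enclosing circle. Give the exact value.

The smallest circle enclosing two points has them as diameter endpoints.
Centre = midpoint = (4, 4); r² = |(0, 1)−(8, 7)|²/4 = 100/4 = 25.

25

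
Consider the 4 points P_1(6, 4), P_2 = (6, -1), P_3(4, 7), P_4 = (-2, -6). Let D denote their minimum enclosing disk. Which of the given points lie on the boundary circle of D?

The minimum enclosing circle of a finite set is fixed by two of the points (as a diameter) or three (as a circumcircle).
The farthest pair is P_3–P_4 with squared distance 205. The circle on this segment as diameter has centre (1, 0.5) and r² = 205/4 = 51.25.
Check P_1: distance² to centre = 37.25 ≤ 51.25, so it lies inside.
All remaining points lie in this disk, and no smaller disk contains both endpoints, so this is the minimum enclosing circle.
The points at distance exactly r from the centre are P_3, P_4 — 2 points.

P_3, P_4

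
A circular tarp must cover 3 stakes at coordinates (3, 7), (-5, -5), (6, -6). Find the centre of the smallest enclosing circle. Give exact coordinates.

Call the three points A, B, C in the order given.
Side lengths²: AB² = 208, AC² = 178, BC² = 122.
Since AB² = 208 < 178 + 122 = 300, the triangle is acute, so the smallest enclosing circle is the circumcircle.
Circumcentre = (34/35, -11/35), r² = 70577/1225.
Centre = (34/35, -11/35).

(34/35, -11/35)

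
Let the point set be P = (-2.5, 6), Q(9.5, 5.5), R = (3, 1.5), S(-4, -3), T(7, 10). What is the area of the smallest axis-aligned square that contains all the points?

182.25

The bounding box has width 13.5 and height 13.
An axis-aligned square enclosing the set must have side ≥ max(width, height).
So the minimum side is max(13.5, 13) = 13.5.
Area = 13.5² = 182.25.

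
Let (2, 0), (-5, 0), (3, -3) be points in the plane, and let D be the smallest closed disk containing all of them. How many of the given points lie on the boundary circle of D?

2

Call the three points A, B, C in the order given.
Side lengths²: AB² = 49, AC² = 10, BC² = 73.
Since BC² = 73 ≥ 49 + 10 = 59, the angle opposite BC is not acute, so the smallest enclosing circle has BC as diameter.
Centre = midpoint of BC = (-1, -1.5), r² = 73/4 = 18.25.
The points at distance exactly r from the centre are (-5, 0), (3, -3) — 2 points.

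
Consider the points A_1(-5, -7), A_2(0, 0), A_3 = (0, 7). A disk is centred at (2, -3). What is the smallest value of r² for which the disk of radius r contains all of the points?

The required radius is the distance from (2, -3) to the farthest point.
Squared distances: 65, 13, 104.
Maximum is 104, attained at A_3.

104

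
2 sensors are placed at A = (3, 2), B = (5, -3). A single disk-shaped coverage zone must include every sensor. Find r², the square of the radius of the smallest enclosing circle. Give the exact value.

7.25

The smallest circle enclosing two points has them as diameter endpoints.
Centre = midpoint = (4, -0.5); r² = |AB|²/4 = 29/4 = 7.25.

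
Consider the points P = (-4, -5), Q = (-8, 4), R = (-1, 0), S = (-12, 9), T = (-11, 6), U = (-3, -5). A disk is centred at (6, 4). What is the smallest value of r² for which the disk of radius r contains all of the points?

The required radius is the distance from (6, 4) to the farthest point.
Squared distances: 181, 196, 65, 349, 293, 162.
Maximum is 349, attained at S.

349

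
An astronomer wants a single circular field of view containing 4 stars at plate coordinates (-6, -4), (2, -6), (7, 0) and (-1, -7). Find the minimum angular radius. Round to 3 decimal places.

6.801

By Welzl's lemma the MEC is supported by two points (diametrically opposite) or three points (on a circumcircle).
The farthest pair is (-6, -4)–(7, 0) with squared distance 185. The circle on this segment as diameter has centre (0.5, -2) and r² = 185/4 = 46.25.
Check (2, -6): distance² to centre = 18.25 ≤ 46.25, so it lies inside.
All remaining points lie in this disk, and no smaller disk contains both endpoints, so this is the minimum enclosing circle.
r = √(46.25) ≈ 6.801.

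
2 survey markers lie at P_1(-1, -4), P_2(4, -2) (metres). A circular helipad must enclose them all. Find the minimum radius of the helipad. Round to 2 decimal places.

The smallest circle enclosing two points has them as diameter endpoints.
Centre = midpoint = (1.5, -3); r² = |P_1P_2|²/4 = 29/4 = 7.25.
r = √(7.25) ≈ 2.69.

2.69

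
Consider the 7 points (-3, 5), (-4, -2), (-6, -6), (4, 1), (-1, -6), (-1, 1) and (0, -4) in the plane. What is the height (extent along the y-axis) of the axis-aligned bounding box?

max y = 5, min y = -6, so height = 11.

11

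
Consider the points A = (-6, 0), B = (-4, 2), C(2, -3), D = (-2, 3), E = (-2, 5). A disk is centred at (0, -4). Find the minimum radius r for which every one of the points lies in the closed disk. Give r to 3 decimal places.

9.220

The required radius is the distance from (0, -4) to the farthest point.
Squared distances: 52, 52, 5, 53, 85.
Maximum is 85, attained at E.
r = √85 ≈ 9.220.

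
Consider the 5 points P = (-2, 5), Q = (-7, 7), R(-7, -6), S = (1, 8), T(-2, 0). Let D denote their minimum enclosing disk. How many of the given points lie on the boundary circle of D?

2

The farthest pair is R–S with squared distance 260. The circle on this segment as diameter has centre (-3, 1) and r² = 260/4 = 65.
Check P: distance² to centre = 17 ≤ 65, so it lies inside.
All remaining points lie in this disk, and no smaller disk contains both endpoints, so this is the minimum enclosing circle.
The points at distance exactly r from the centre are R, S — 2 points.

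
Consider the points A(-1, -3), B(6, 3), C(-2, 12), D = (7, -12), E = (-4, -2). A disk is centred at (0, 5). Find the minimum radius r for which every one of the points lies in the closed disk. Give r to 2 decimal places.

18.38

The required radius is the distance from (0, 5) to the farthest point.
Squared distances: 65, 40, 53, 338, 65.
Maximum is 338, attained at D.
r = √338 ≈ 18.38.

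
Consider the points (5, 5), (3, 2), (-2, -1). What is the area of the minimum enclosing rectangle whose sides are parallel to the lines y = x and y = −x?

In coordinates u = x + y, v = x − y the rectangle is axis-aligned; the map (x,y)→(u,v) scales areas by 2.
u-values: 10, 5, -3; range = 10 − (-3) = 13.
v-values: 0, 1, -1; range = 1 − (-1) = 2.
Area = (13 × 2) / 2 = 13.

13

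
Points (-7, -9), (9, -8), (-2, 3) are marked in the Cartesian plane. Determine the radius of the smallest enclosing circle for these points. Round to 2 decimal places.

Call the three points A, B, C in the order given.
Side lengths²: AB² = 257, AC² = 169, BC² = 242.
Since AB² = 257 < 242 + 169 = 411, the triangle is acute, so the smallest enclosing circle is the circumcircle.
Circumcentre = (27/34, -177/34), r² = 43433/578.
r = √(43433/578) ≈ 8.67.

8.67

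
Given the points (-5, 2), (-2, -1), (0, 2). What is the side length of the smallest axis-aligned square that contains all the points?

5

The bounding box has width 5 and height 3.
An axis-aligned square enclosing the set must have side ≥ max(width, height).
So the minimum side is max(5, 3) = 5.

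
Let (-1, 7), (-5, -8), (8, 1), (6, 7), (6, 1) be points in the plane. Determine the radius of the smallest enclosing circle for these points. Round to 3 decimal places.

A smallest enclosing disk is always determined by at most three of the input points on its boundary.
The farthest pair is (-5, -8)–(6, 7) with squared distance 346. The circle on this segment as diameter has centre (0.5, -0.5) and r² = 346/4 = 86.5.
Check (-1, 7): distance² to centre = 58.5 ≤ 86.5, so it lies inside.
All remaining points lie in this disk, and no smaller disk contains both endpoints, so this is the minimum enclosing circle.
r = √(86.5) ≈ 9.301.

9.301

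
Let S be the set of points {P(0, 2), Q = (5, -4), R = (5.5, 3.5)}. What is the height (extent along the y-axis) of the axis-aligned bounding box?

7.5

max y = 3.5, min y = -4, so height = 7.5.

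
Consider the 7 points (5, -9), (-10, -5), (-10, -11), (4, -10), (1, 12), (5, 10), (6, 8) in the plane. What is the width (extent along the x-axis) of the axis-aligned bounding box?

max x = 6, min x = -10, so width = 16.

16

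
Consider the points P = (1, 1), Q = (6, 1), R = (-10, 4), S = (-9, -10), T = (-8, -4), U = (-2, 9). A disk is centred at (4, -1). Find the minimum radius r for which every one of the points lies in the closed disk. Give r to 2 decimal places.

The required radius is the distance from (4, -1) to the farthest point.
Squared distances: 13, 8, 221, 250, 153, 136.
Maximum is 250, attained at S.
r = √250 ≈ 15.81.

15.81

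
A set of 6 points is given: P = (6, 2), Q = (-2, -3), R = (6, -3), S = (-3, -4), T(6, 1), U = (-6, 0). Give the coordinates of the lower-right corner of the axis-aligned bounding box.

x-range [-6, 6], y-range [-4, 2].
The lower-right corner is (6, -4).

(6, -4)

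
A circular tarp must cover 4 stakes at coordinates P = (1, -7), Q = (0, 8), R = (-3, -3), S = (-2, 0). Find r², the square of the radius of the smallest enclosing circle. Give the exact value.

56.5

The minimum enclosing circle of a finite set is fixed by two of the points (as a diameter) or three (as a circumcircle).
The farthest pair is P–Q with squared distance 226. The circle on this segment as diameter has centre (0.5, 0.5) and r² = 226/4 = 56.5.
Check R: distance² to centre = 24.5 ≤ 56.5, so it lies inside.
All remaining points lie in this disk, and no smaller disk contains both endpoints, so this is the minimum enclosing circle.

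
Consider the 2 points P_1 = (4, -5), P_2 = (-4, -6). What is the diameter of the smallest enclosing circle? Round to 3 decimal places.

8.062

The smallest circle enclosing two points has them as diameter endpoints.
Centre = midpoint = (0, -5.5); r² = |P_1P_2|²/4 = 65/4 = 16.25.
Diameter = 2r = 2√(16.25) ≈ 8.062.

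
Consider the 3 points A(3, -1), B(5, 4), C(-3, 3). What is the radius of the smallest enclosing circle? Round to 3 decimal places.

Side lengths²: AB² = 29, AC² = 52, BC² = 65.
Since BC² = 65 < 52 + 29 = 81, the triangle is acute, so the smallest enclosing circle is the circumcircle.
Circumcentre = (21/19, 101/38), r² = 24505/1444.
r = √(24505/1444) ≈ 4.119.

4.119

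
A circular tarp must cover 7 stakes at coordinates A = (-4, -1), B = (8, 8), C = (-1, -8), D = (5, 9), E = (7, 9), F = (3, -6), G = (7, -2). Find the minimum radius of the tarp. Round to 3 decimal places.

The farthest pair is C–E with squared distance 353. The circle on this segment as diameter has centre (3, 0.5) and r² = 353/4 = 88.25.
Check A: distance² to centre = 51.25 ≤ 88.25, so it lies inside.
All remaining points lie in this disk, and no smaller disk contains both endpoints, so this is the minimum enclosing circle.
r = √(88.25) ≈ 9.394.

9.394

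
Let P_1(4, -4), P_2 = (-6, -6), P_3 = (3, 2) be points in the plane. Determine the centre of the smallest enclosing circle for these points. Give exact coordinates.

(-1.5, -2)

Side lengths²: P_1P_2² = 104, P_1P_3² = 37, P_2P_3² = 145.
Since P_2P_3² = 145 ≥ 104 + 37 = 141, the angle opposite P_2P_3 is not acute, so the smallest enclosing circle has P_2P_3 as diameter.
Centre = midpoint of P_2P_3 = (-1.5, -2), r² = 145/4 = 36.25.
Centre = (-1.5, -2).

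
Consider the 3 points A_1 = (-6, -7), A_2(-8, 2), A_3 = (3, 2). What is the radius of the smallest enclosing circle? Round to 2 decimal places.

Side lengths²: A_1A_2² = 85, A_1A_3² = 162, A_2A_3² = 121.
Since A_1A_3² = 162 < 121 + 85 = 206, the triangle is acute, so the smallest enclosing circle is the circumcircle.
Circumcentre = (-2.5, -1.5), r² = 42.5.
r = √(42.5) ≈ 6.52.

6.52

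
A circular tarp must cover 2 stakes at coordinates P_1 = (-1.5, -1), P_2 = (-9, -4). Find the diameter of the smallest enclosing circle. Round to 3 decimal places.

The smallest circle enclosing two points has them as diameter endpoints.
Centre = midpoint = (-5.25, -2.5); r² = |P_1P_2|²/4 = 65.25/4 = 16.3125.
Diameter = 2r = 2√(16.3125) ≈ 8.078.

8.078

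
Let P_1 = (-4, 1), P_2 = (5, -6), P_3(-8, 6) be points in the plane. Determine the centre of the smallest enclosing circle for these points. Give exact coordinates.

Side lengths²: P_1P_2² = 130, P_1P_3² = 41, P_2P_3² = 313.
Since P_2P_3² = 313 ≥ 130 + 41 = 171, the angle opposite P_2P_3 is not acute, so the smallest enclosing circle has P_2P_3 as diameter.
Centre = midpoint of P_2P_3 = (-1.5, 0), r² = 313/4 = 78.25.
Centre = (-1.5, 0).

(-1.5, 0)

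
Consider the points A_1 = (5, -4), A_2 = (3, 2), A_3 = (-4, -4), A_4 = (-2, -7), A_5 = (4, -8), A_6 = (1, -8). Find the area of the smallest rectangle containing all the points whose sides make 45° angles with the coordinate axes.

84

In coordinates u = x + y, v = x − y the rectangle is axis-aligned; the map (x,y)→(u,v) scales areas by 2.
u-values: 1, 5, -8, -9, -4, -7; range = 5 − (-9) = 14.
v-values: 9, 1, 0, 5, 12, 9; range = 12 − 0 = 12.
Area = (14 × 12) / 2 = 84.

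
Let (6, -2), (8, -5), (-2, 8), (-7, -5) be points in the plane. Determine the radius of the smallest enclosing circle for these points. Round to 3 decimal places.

By Welzl's lemma the MEC is supported by two points (diametrically opposite) or three points (on a circumcircle).
The minimum enclosing circle is determined by three boundary points: (8, -5), (-2, 8), (-7, -5).
Their circumcentre is (0.5, -11/26) with r² = 26093/338.
The farthest remaining point (6, -2) is at distance² 11065/338 ≤ 26093/338.
r = √(26093/338) ≈ 8.786.

8.786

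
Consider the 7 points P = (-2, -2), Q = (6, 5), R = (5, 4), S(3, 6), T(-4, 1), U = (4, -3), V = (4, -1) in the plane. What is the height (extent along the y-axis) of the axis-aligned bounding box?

9

max y = 6, min y = -3, so height = 9.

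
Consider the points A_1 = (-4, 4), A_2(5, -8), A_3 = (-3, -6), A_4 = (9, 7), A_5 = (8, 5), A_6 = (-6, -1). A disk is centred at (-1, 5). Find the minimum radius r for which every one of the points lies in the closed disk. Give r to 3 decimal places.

The required radius is the distance from (-1, 5) to the farthest point.
Squared distances: 10, 205, 125, 104, 81, 61.
Maximum is 205, attained at A_2.
r = √205 ≈ 14.318.

14.318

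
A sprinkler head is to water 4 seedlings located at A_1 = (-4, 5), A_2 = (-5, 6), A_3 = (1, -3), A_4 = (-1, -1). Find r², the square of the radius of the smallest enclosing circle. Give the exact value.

The minimum enclosing circle of a finite set is fixed by two of the points (as a diameter) or three (as a circumcircle).
The farthest pair is A_2–A_3 with squared distance 117. The circle on this segment as diameter has centre (-2, 1.5) and r² = 117/4 = 29.25.
Check A_1: distance² to centre = 16.25 ≤ 29.25, so it lies inside.
All remaining points lie in this disk, and no smaller disk contains both endpoints, so this is the minimum enclosing circle.

29.25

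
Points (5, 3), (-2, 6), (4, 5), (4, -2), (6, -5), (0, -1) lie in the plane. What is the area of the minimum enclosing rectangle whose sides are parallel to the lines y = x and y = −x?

95

In coordinates u = x + y, v = x − y the rectangle is axis-aligned; the map (x,y)→(u,v) scales areas by 2.
u-values: 8, 4, 9, 2, 1, -1; range = 9 − (-1) = 10.
v-values: 2, -8, -1, 6, 11, 1; range = 11 − (-8) = 19.
Area = (10 × 19) / 2 = 95.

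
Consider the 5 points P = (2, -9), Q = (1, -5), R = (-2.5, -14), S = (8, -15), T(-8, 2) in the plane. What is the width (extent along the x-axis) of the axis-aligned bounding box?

16

max x = 8, min x = -8, so width = 16.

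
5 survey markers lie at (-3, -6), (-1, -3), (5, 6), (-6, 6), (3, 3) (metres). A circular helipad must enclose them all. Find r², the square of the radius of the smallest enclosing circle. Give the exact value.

The minimum enclosing circle is determined by three boundary points: (-3, -6), (5, 6), (-6, 6).
Their circumcentre is (-0.5, 1) with r² = 55.25.
The farthest remaining point (-1, -3) is at distance² 16.25 ≤ 55.25.

55.25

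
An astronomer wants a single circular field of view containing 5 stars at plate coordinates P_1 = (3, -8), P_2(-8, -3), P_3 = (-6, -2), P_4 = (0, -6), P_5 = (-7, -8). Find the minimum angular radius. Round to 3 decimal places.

The minimum enclosing circle of a finite set is fixed by two of the points (as a diameter) or three (as a circumcircle).
The farthest pair is P_1–P_2 with squared distance 146. The circle on this segment as diameter has centre (-2.5, -5.5) and r² = 146/4 = 36.5.
Check P_3: distance² to centre = 24.5 ≤ 36.5, so it lies inside.
All remaining points lie in this disk, and no smaller disk contains both endpoints, so this is the minimum enclosing circle.
r = √(36.5) ≈ 6.042.

6.042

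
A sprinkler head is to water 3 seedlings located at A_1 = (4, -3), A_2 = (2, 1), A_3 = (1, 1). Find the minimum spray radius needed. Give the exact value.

2.5

Side lengths²: A_1A_2² = 20, A_1A_3² = 25, A_2A_3² = 1.
Since A_1A_3² = 25 ≥ 20 + 1 = 21, the angle opposite A_1A_3 is not acute, so the smallest enclosing circle has A_1A_3 as diameter.
Centre = midpoint of A_1A_3 = (2.5, -1), r² = 25/4 = 6.25.
r = √(6.25) = 2.5.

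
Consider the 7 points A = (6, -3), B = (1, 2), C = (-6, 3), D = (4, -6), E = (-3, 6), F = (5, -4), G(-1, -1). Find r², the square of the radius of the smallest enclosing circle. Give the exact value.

34933/722

By Welzl's lemma the MEC is supported by two points (diametrically opposite) or three points (on a circumcircle).
The minimum enclosing circle is determined by three boundary points: C, D, E.
Their circumcentre is (7/38, -7/38) with r² = 34933/722.
The farthest remaining point A is at distance² 30145/722 ≤ 34933/722.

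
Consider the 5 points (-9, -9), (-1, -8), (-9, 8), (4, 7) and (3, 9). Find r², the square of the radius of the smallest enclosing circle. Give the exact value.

117

The minimum enclosing circle of a finite set is fixed by two of the points (as a diameter) or three (as a circumcircle).
The farthest pair is (-9, -9)–(3, 9) with squared distance 468. The circle on this segment as diameter has centre (-3, 0) and r² = 468/4 = 117.
Check (-1, -8): distance² to centre = 68 ≤ 117, so it lies inside.
All remaining points lie in this disk, and no smaller disk contains both endpoints, so this is the minimum enclosing circle.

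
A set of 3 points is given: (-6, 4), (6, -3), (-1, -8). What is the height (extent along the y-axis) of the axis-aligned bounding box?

12

max y = 4, min y = -8, so height = 12.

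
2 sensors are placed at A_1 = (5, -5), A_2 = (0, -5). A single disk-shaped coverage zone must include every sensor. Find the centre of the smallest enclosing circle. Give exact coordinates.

(2.5, -5)

The smallest circle enclosing two points has them as diameter endpoints.
Centre = midpoint = (2.5, -5); r² = |A_1A_2|²/4 = 25/4 = 6.25.
Centre = (2.5, -5).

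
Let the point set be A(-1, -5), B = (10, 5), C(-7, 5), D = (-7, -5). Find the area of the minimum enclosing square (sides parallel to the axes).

The bounding box has width 17 and height 10.
An axis-aligned square enclosing the set must have side ≥ max(width, height).
So the minimum side is max(17, 10) = 17.
Area = 17² = 289.

289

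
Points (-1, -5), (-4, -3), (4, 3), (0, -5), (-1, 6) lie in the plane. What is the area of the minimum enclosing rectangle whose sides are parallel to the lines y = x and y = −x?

84

In coordinates u = x + y, v = x − y the rectangle is axis-aligned; the map (x,y)→(u,v) scales areas by 2.
u-values: -6, -7, 7, -5, 5; range = 7 − (-7) = 14.
v-values: 4, -1, 1, 5, -7; range = 5 − (-7) = 12.
Area = (14 × 12) / 2 = 84.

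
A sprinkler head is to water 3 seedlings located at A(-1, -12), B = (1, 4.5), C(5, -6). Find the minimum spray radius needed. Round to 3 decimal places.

Side lengths²: AB² = 276.25, AC² = 72, BC² = 126.25.
Since AB² = 276.25 ≥ 126.25 + 72 = 198.25, the angle opposite AB is not acute, so the smallest enclosing circle has AB as diameter.
Centre = midpoint of AB = (0, -3.75), r² = 276.25/4 = 69.0625.
r = √(69.0625) ≈ 8.310.

8.310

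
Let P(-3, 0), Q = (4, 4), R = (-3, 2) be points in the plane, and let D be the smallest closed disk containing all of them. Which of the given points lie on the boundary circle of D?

Side lengths²: PQ² = 65, PR² = 4, QR² = 53.
Since PQ² = 65 ≥ 53 + 4 = 57, the angle opposite PQ is not acute, so the smallest enclosing circle has PQ as diameter.
Centre = midpoint of PQ = (0.5, 2), r² = 65/4 = 16.25.
The points at distance exactly r from the centre are P, Q — 2 points.

P, Q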